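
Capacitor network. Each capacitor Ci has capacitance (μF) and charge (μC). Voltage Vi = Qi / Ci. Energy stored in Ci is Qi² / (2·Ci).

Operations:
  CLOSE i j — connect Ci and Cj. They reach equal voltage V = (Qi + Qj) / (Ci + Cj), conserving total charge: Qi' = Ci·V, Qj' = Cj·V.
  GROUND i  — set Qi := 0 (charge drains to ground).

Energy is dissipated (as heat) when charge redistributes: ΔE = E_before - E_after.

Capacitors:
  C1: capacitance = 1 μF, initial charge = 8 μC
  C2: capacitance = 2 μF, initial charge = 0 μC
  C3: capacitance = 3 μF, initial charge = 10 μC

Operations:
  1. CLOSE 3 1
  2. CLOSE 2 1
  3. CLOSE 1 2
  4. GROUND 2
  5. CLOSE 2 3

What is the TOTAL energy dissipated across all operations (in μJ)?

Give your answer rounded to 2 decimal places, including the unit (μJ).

Initial: C1(1μF, Q=8μC, V=8.00V), C2(2μF, Q=0μC, V=0.00V), C3(3μF, Q=10μC, V=3.33V)
Op 1: CLOSE 3-1: Q_total=18.00, C_total=4.00, V=4.50; Q3=13.50, Q1=4.50; dissipated=8.167
Op 2: CLOSE 2-1: Q_total=4.50, C_total=3.00, V=1.50; Q2=3.00, Q1=1.50; dissipated=6.750
Op 3: CLOSE 1-2: Q_total=4.50, C_total=3.00, V=1.50; Q1=1.50, Q2=3.00; dissipated=0.000
Op 4: GROUND 2: Q2=0; energy lost=2.250
Op 5: CLOSE 2-3: Q_total=13.50, C_total=5.00, V=2.70; Q2=5.40, Q3=8.10; dissipated=12.150
Total dissipated: 29.317 μJ

Answer: 29.32 μJ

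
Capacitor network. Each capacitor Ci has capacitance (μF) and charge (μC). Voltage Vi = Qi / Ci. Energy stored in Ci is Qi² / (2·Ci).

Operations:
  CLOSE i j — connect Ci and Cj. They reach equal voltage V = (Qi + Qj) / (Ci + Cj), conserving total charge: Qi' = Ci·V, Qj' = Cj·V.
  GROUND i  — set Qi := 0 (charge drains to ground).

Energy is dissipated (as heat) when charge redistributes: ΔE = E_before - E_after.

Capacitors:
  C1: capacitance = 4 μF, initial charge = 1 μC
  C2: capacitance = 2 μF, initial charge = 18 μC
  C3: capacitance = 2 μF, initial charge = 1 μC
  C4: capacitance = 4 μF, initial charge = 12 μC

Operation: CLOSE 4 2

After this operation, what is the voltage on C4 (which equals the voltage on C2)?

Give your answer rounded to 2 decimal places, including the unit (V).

Answer: 5.00 V

Derivation:
Initial: C1(4μF, Q=1μC, V=0.25V), C2(2μF, Q=18μC, V=9.00V), C3(2μF, Q=1μC, V=0.50V), C4(4μF, Q=12μC, V=3.00V)
Op 1: CLOSE 4-2: Q_total=30.00, C_total=6.00, V=5.00; Q4=20.00, Q2=10.00; dissipated=24.000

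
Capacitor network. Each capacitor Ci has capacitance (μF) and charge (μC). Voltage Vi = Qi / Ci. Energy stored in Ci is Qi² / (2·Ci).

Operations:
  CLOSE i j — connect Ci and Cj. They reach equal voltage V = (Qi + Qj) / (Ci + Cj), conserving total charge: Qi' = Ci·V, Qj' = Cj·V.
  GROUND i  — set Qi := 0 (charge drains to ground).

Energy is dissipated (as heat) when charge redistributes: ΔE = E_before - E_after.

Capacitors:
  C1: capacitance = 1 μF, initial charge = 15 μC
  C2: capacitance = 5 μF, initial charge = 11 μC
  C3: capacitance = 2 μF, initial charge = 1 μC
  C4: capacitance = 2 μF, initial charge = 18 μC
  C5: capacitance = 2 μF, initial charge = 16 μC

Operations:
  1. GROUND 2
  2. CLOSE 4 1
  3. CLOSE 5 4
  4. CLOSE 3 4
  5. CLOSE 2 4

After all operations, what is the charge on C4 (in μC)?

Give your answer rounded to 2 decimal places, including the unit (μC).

Answer: 2.86 μC

Derivation:
Initial: C1(1μF, Q=15μC, V=15.00V), C2(5μF, Q=11μC, V=2.20V), C3(2μF, Q=1μC, V=0.50V), C4(2μF, Q=18μC, V=9.00V), C5(2μF, Q=16μC, V=8.00V)
Op 1: GROUND 2: Q2=0; energy lost=12.100
Op 2: CLOSE 4-1: Q_total=33.00, C_total=3.00, V=11.00; Q4=22.00, Q1=11.00; dissipated=12.000
Op 3: CLOSE 5-4: Q_total=38.00, C_total=4.00, V=9.50; Q5=19.00, Q4=19.00; dissipated=4.500
Op 4: CLOSE 3-4: Q_total=20.00, C_total=4.00, V=5.00; Q3=10.00, Q4=10.00; dissipated=40.500
Op 5: CLOSE 2-4: Q_total=10.00, C_total=7.00, V=1.43; Q2=7.14, Q4=2.86; dissipated=17.857
Final charges: Q1=11.00, Q2=7.14, Q3=10.00, Q4=2.86, Q5=19.00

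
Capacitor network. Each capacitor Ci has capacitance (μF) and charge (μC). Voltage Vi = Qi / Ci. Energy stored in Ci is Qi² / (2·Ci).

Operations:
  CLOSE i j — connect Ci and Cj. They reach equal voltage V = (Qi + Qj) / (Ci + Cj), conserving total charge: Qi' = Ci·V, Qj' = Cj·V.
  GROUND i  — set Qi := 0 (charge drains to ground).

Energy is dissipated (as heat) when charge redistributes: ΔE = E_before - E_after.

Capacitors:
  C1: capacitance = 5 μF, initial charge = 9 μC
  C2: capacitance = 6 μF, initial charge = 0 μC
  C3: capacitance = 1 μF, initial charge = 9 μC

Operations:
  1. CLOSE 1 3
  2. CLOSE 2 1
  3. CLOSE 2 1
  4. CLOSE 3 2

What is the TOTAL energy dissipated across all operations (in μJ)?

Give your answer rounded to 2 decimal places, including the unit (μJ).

Initial: C1(5μF, Q=9μC, V=1.80V), C2(6μF, Q=0μC, V=0.00V), C3(1μF, Q=9μC, V=9.00V)
Op 1: CLOSE 1-3: Q_total=18.00, C_total=6.00, V=3.00; Q1=15.00, Q3=3.00; dissipated=21.600
Op 2: CLOSE 2-1: Q_total=15.00, C_total=11.00, V=1.36; Q2=8.18, Q1=6.82; dissipated=12.273
Op 3: CLOSE 2-1: Q_total=15.00, C_total=11.00, V=1.36; Q2=8.18, Q1=6.82; dissipated=0.000
Op 4: CLOSE 3-2: Q_total=11.18, C_total=7.00, V=1.60; Q3=1.60, Q2=9.58; dissipated=1.148
Total dissipated: 35.020 μJ

Answer: 35.02 μJ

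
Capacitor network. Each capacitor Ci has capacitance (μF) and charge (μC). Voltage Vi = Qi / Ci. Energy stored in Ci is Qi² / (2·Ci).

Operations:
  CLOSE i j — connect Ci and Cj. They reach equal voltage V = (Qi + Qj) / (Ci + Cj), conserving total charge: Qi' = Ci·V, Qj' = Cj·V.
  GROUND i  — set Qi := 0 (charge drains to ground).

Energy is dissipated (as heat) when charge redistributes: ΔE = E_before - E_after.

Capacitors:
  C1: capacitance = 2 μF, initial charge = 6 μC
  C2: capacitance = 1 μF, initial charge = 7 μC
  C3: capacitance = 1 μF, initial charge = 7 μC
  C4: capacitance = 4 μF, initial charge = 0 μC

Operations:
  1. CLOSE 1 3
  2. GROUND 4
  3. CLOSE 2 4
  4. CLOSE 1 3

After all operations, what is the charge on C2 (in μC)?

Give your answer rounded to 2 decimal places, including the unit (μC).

Answer: 1.40 μC

Derivation:
Initial: C1(2μF, Q=6μC, V=3.00V), C2(1μF, Q=7μC, V=7.00V), C3(1μF, Q=7μC, V=7.00V), C4(4μF, Q=0μC, V=0.00V)
Op 1: CLOSE 1-3: Q_total=13.00, C_total=3.00, V=4.33; Q1=8.67, Q3=4.33; dissipated=5.333
Op 2: GROUND 4: Q4=0; energy lost=0.000
Op 3: CLOSE 2-4: Q_total=7.00, C_total=5.00, V=1.40; Q2=1.40, Q4=5.60; dissipated=19.600
Op 4: CLOSE 1-3: Q_total=13.00, C_total=3.00, V=4.33; Q1=8.67, Q3=4.33; dissipated=0.000
Final charges: Q1=8.67, Q2=1.40, Q3=4.33, Q4=5.60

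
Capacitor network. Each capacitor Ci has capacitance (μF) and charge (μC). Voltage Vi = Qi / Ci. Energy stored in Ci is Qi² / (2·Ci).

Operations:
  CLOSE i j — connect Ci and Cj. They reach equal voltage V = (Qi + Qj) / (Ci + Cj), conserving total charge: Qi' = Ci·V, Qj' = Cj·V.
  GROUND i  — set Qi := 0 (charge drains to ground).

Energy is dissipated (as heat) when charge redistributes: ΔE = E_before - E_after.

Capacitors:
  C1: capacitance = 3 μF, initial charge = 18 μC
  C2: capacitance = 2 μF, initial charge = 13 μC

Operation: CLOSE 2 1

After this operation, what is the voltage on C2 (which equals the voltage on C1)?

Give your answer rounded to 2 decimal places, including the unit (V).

Initial: C1(3μF, Q=18μC, V=6.00V), C2(2μF, Q=13μC, V=6.50V)
Op 1: CLOSE 2-1: Q_total=31.00, C_total=5.00, V=6.20; Q2=12.40, Q1=18.60; dissipated=0.150

Answer: 6.20 V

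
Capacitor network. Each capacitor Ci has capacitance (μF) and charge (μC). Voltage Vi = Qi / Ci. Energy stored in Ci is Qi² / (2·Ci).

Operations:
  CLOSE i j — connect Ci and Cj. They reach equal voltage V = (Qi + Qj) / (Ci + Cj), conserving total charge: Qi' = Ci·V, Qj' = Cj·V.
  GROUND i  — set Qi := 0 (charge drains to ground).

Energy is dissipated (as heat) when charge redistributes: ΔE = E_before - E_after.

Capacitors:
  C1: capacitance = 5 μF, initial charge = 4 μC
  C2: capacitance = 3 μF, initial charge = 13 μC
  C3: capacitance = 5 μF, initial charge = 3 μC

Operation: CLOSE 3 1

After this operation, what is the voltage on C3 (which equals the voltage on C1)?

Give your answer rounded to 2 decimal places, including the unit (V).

Answer: 0.70 V

Derivation:
Initial: C1(5μF, Q=4μC, V=0.80V), C2(3μF, Q=13μC, V=4.33V), C3(5μF, Q=3μC, V=0.60V)
Op 1: CLOSE 3-1: Q_total=7.00, C_total=10.00, V=0.70; Q3=3.50, Q1=3.50; dissipated=0.050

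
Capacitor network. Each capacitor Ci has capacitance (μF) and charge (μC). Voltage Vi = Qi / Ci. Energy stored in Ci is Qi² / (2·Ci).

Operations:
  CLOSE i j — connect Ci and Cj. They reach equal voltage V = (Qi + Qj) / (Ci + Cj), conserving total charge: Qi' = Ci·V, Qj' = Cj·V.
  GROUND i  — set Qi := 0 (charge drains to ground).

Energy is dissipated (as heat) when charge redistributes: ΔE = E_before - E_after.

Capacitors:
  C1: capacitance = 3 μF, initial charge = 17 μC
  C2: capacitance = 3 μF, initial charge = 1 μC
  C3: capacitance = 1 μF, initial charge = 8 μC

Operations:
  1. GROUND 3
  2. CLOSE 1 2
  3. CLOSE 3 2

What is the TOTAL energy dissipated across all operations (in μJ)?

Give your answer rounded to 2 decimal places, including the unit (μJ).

Initial: C1(3μF, Q=17μC, V=5.67V), C2(3μF, Q=1μC, V=0.33V), C3(1μF, Q=8μC, V=8.00V)
Op 1: GROUND 3: Q3=0; energy lost=32.000
Op 2: CLOSE 1-2: Q_total=18.00, C_total=6.00, V=3.00; Q1=9.00, Q2=9.00; dissipated=21.333
Op 3: CLOSE 3-2: Q_total=9.00, C_total=4.00, V=2.25; Q3=2.25, Q2=6.75; dissipated=3.375
Total dissipated: 56.708 μJ

Answer: 56.71 μJ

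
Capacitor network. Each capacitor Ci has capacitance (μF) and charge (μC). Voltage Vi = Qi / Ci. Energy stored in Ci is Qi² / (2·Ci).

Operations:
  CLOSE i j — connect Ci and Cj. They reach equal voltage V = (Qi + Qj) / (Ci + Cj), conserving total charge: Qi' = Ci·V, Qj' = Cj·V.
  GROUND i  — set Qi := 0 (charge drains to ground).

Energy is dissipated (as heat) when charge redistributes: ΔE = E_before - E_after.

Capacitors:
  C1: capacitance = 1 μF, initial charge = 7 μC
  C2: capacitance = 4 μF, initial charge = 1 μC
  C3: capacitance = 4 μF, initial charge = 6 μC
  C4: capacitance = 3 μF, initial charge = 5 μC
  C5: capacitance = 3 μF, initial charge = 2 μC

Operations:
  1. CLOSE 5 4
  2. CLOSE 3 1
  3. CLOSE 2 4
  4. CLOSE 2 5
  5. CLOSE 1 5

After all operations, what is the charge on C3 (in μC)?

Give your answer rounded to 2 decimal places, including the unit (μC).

Initial: C1(1μF, Q=7μC, V=7.00V), C2(4μF, Q=1μC, V=0.25V), C3(4μF, Q=6μC, V=1.50V), C4(3μF, Q=5μC, V=1.67V), C5(3μF, Q=2μC, V=0.67V)
Op 1: CLOSE 5-4: Q_total=7.00, C_total=6.00, V=1.17; Q5=3.50, Q4=3.50; dissipated=0.750
Op 2: CLOSE 3-1: Q_total=13.00, C_total=5.00, V=2.60; Q3=10.40, Q1=2.60; dissipated=12.100
Op 3: CLOSE 2-4: Q_total=4.50, C_total=7.00, V=0.64; Q2=2.57, Q4=1.93; dissipated=0.720
Op 4: CLOSE 2-5: Q_total=6.07, C_total=7.00, V=0.87; Q2=3.47, Q5=2.60; dissipated=0.235
Op 5: CLOSE 1-5: Q_total=5.20, C_total=4.00, V=1.30; Q1=1.30, Q5=3.90; dissipated=1.126
Final charges: Q1=1.30, Q2=3.47, Q3=10.40, Q4=1.93, Q5=3.90

Answer: 10.40 μC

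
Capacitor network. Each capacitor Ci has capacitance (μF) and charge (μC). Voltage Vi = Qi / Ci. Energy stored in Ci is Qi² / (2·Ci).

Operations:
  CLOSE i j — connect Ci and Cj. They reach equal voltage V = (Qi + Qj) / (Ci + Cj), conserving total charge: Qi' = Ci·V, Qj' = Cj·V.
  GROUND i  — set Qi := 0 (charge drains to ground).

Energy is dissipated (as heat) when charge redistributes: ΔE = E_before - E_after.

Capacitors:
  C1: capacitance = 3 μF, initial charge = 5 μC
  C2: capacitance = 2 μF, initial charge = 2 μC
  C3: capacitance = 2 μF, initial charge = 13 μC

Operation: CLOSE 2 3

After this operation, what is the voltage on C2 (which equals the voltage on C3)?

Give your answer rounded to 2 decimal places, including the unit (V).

Answer: 3.75 V

Derivation:
Initial: C1(3μF, Q=5μC, V=1.67V), C2(2μF, Q=2μC, V=1.00V), C3(2μF, Q=13μC, V=6.50V)
Op 1: CLOSE 2-3: Q_total=15.00, C_total=4.00, V=3.75; Q2=7.50, Q3=7.50; dissipated=15.125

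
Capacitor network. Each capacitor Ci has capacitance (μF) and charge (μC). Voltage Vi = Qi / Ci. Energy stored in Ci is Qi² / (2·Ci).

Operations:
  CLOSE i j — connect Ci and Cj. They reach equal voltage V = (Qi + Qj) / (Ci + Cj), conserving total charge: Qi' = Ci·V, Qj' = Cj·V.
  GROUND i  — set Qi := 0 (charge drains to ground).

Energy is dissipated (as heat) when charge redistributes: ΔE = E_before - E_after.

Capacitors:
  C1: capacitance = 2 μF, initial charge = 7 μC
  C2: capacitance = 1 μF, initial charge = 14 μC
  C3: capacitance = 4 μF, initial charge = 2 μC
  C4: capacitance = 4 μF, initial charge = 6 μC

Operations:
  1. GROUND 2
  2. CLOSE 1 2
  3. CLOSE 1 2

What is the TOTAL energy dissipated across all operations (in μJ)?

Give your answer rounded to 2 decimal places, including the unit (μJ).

Initial: C1(2μF, Q=7μC, V=3.50V), C2(1μF, Q=14μC, V=14.00V), C3(4μF, Q=2μC, V=0.50V), C4(4μF, Q=6μC, V=1.50V)
Op 1: GROUND 2: Q2=0; energy lost=98.000
Op 2: CLOSE 1-2: Q_total=7.00, C_total=3.00, V=2.33; Q1=4.67, Q2=2.33; dissipated=4.083
Op 3: CLOSE 1-2: Q_total=7.00, C_total=3.00, V=2.33; Q1=4.67, Q2=2.33; dissipated=0.000
Total dissipated: 102.083 μJ

Answer: 102.08 μJ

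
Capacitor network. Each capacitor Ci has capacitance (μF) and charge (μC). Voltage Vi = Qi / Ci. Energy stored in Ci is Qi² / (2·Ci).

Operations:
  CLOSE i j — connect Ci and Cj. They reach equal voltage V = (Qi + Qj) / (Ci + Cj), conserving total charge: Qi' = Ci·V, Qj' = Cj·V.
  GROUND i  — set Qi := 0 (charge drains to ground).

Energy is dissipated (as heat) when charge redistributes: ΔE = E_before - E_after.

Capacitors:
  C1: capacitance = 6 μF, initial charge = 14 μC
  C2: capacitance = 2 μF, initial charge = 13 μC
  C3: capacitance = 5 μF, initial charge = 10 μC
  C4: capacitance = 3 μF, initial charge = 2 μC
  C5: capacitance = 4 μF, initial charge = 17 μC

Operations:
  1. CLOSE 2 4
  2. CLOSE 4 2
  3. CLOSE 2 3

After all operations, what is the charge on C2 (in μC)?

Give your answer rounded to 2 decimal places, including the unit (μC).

Answer: 4.57 μC

Derivation:
Initial: C1(6μF, Q=14μC, V=2.33V), C2(2μF, Q=13μC, V=6.50V), C3(5μF, Q=10μC, V=2.00V), C4(3μF, Q=2μC, V=0.67V), C5(4μF, Q=17μC, V=4.25V)
Op 1: CLOSE 2-4: Q_total=15.00, C_total=5.00, V=3.00; Q2=6.00, Q4=9.00; dissipated=20.417
Op 2: CLOSE 4-2: Q_total=15.00, C_total=5.00, V=3.00; Q4=9.00, Q2=6.00; dissipated=0.000
Op 3: CLOSE 2-3: Q_total=16.00, C_total=7.00, V=2.29; Q2=4.57, Q3=11.43; dissipated=0.714
Final charges: Q1=14.00, Q2=4.57, Q3=11.43, Q4=9.00, Q5=17.00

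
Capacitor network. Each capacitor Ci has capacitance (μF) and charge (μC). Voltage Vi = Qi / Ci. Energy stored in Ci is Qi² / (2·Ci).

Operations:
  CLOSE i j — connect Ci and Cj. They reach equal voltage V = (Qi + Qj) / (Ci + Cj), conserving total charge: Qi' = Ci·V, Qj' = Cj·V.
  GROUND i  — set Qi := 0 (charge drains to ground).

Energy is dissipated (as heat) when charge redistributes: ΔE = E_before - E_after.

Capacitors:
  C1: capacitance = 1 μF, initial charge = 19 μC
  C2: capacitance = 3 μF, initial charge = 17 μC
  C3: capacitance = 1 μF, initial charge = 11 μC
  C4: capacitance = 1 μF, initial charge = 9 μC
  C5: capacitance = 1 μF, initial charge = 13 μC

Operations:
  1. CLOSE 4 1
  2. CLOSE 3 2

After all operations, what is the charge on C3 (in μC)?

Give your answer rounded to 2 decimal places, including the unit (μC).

Initial: C1(1μF, Q=19μC, V=19.00V), C2(3μF, Q=17μC, V=5.67V), C3(1μF, Q=11μC, V=11.00V), C4(1μF, Q=9μC, V=9.00V), C5(1μF, Q=13μC, V=13.00V)
Op 1: CLOSE 4-1: Q_total=28.00, C_total=2.00, V=14.00; Q4=14.00, Q1=14.00; dissipated=25.000
Op 2: CLOSE 3-2: Q_total=28.00, C_total=4.00, V=7.00; Q3=7.00, Q2=21.00; dissipated=10.667
Final charges: Q1=14.00, Q2=21.00, Q3=7.00, Q4=14.00, Q5=13.00

Answer: 7.00 μC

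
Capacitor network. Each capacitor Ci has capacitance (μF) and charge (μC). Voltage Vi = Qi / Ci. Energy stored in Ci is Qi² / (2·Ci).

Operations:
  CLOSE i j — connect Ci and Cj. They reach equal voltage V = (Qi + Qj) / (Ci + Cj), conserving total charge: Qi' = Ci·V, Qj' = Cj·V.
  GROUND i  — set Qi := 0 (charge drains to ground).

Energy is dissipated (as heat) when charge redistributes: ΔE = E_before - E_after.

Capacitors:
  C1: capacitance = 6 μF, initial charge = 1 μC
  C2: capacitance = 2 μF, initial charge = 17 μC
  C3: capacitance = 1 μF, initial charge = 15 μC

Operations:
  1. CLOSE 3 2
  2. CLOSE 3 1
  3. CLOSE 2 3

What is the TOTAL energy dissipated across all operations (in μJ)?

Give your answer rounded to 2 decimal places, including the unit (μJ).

Answer: 88.33 μJ

Derivation:
Initial: C1(6μF, Q=1μC, V=0.17V), C2(2μF, Q=17μC, V=8.50V), C3(1μF, Q=15μC, V=15.00V)
Op 1: CLOSE 3-2: Q_total=32.00, C_total=3.00, V=10.67; Q3=10.67, Q2=21.33; dissipated=14.083
Op 2: CLOSE 3-1: Q_total=11.67, C_total=7.00, V=1.67; Q3=1.67, Q1=10.00; dissipated=47.250
Op 3: CLOSE 2-3: Q_total=23.00, C_total=3.00, V=7.67; Q2=15.33, Q3=7.67; dissipated=27.000
Total dissipated: 88.333 μJ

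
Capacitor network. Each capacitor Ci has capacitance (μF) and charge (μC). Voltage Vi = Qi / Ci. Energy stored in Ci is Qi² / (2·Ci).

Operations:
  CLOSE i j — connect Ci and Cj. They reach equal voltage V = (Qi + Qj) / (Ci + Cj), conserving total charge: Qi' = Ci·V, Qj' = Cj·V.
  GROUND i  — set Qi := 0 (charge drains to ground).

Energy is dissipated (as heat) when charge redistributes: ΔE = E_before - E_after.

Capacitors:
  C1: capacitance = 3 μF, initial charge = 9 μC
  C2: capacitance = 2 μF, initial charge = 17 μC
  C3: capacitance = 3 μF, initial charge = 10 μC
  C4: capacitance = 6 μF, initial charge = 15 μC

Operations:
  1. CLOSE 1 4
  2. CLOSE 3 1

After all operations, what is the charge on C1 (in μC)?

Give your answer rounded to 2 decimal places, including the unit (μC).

Answer: 9.00 μC

Derivation:
Initial: C1(3μF, Q=9μC, V=3.00V), C2(2μF, Q=17μC, V=8.50V), C3(3μF, Q=10μC, V=3.33V), C4(6μF, Q=15μC, V=2.50V)
Op 1: CLOSE 1-4: Q_total=24.00, C_total=9.00, V=2.67; Q1=8.00, Q4=16.00; dissipated=0.250
Op 2: CLOSE 3-1: Q_total=18.00, C_total=6.00, V=3.00; Q3=9.00, Q1=9.00; dissipated=0.333
Final charges: Q1=9.00, Q2=17.00, Q3=9.00, Q4=16.00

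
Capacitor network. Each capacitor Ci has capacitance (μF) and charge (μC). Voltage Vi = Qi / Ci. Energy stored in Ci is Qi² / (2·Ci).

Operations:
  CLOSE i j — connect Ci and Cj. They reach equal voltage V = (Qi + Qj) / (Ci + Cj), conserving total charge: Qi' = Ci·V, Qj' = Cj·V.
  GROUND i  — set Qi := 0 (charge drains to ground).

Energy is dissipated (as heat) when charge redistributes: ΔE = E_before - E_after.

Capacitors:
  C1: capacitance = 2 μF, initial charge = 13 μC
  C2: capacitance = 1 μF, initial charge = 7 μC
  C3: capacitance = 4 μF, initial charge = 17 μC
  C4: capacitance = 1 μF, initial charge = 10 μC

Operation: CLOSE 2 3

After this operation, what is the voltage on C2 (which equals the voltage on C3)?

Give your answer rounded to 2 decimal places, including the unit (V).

Answer: 4.80 V

Derivation:
Initial: C1(2μF, Q=13μC, V=6.50V), C2(1μF, Q=7μC, V=7.00V), C3(4μF, Q=17μC, V=4.25V), C4(1μF, Q=10μC, V=10.00V)
Op 1: CLOSE 2-3: Q_total=24.00, C_total=5.00, V=4.80; Q2=4.80, Q3=19.20; dissipated=3.025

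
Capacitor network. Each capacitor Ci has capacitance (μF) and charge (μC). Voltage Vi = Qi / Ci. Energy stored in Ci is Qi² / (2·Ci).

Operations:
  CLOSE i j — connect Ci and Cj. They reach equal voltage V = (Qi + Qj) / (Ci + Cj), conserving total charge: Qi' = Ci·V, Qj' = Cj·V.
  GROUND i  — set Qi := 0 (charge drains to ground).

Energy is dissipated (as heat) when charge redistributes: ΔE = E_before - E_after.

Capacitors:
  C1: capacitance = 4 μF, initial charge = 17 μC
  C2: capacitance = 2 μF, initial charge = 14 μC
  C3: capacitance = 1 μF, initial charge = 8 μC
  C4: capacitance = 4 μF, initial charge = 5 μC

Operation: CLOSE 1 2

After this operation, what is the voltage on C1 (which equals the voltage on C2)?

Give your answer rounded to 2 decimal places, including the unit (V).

Initial: C1(4μF, Q=17μC, V=4.25V), C2(2μF, Q=14μC, V=7.00V), C3(1μF, Q=8μC, V=8.00V), C4(4μF, Q=5μC, V=1.25V)
Op 1: CLOSE 1-2: Q_total=31.00, C_total=6.00, V=5.17; Q1=20.67, Q2=10.33; dissipated=5.042

Answer: 5.17 V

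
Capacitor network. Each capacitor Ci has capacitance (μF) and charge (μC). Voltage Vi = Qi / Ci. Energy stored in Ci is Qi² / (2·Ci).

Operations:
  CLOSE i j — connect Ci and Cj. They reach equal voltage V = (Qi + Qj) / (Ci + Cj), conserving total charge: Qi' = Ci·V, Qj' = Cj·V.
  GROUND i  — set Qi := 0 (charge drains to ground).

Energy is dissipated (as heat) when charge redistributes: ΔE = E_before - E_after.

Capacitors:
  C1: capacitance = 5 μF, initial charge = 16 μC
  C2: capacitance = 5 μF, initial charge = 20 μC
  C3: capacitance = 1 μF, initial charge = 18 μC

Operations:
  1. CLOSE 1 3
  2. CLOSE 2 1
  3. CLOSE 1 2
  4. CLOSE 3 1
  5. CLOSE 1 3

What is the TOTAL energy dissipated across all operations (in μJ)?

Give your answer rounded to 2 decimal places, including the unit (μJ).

Answer: 95.03 μJ

Derivation:
Initial: C1(5μF, Q=16μC, V=3.20V), C2(5μF, Q=20μC, V=4.00V), C3(1μF, Q=18μC, V=18.00V)
Op 1: CLOSE 1-3: Q_total=34.00, C_total=6.00, V=5.67; Q1=28.33, Q3=5.67; dissipated=91.267
Op 2: CLOSE 2-1: Q_total=48.33, C_total=10.00, V=4.83; Q2=24.17, Q1=24.17; dissipated=3.472
Op 3: CLOSE 1-2: Q_total=48.33, C_total=10.00, V=4.83; Q1=24.17, Q2=24.17; dissipated=0.000
Op 4: CLOSE 3-1: Q_total=29.83, C_total=6.00, V=4.97; Q3=4.97, Q1=24.86; dissipated=0.289
Op 5: CLOSE 1-3: Q_total=29.83, C_total=6.00, V=4.97; Q1=24.86, Q3=4.97; dissipated=0.000
Total dissipated: 95.028 μJ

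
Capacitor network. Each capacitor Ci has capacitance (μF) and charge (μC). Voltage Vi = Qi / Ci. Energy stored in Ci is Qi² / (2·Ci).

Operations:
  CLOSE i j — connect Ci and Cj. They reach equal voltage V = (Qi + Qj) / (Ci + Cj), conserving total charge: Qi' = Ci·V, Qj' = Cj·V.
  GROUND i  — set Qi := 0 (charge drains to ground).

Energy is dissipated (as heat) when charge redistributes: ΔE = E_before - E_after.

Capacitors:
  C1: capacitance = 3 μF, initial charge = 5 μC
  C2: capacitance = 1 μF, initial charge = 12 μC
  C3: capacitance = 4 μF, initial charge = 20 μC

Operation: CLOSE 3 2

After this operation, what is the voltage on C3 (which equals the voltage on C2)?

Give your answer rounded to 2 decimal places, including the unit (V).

Initial: C1(3μF, Q=5μC, V=1.67V), C2(1μF, Q=12μC, V=12.00V), C3(4μF, Q=20μC, V=5.00V)
Op 1: CLOSE 3-2: Q_total=32.00, C_total=5.00, V=6.40; Q3=25.60, Q2=6.40; dissipated=19.600

Answer: 6.40 V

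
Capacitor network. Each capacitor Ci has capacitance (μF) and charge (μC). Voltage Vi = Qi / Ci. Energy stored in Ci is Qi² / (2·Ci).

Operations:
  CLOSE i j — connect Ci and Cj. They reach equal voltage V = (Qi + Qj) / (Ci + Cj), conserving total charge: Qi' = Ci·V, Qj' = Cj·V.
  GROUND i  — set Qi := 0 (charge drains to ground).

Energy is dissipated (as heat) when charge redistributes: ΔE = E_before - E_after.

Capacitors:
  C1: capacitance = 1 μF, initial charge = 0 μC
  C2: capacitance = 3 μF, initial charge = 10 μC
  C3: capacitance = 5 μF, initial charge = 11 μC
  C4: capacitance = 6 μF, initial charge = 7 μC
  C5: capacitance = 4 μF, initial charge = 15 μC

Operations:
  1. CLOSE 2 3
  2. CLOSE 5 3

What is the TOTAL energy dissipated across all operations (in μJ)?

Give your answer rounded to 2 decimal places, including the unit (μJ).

Answer: 2.61 μJ

Derivation:
Initial: C1(1μF, Q=0μC, V=0.00V), C2(3μF, Q=10μC, V=3.33V), C3(5μF, Q=11μC, V=2.20V), C4(6μF, Q=7μC, V=1.17V), C5(4μF, Q=15μC, V=3.75V)
Op 1: CLOSE 2-3: Q_total=21.00, C_total=8.00, V=2.62; Q2=7.88, Q3=13.12; dissipated=1.204
Op 2: CLOSE 5-3: Q_total=28.12, C_total=9.00, V=3.12; Q5=12.50, Q3=15.62; dissipated=1.406
Total dissipated: 2.610 μJ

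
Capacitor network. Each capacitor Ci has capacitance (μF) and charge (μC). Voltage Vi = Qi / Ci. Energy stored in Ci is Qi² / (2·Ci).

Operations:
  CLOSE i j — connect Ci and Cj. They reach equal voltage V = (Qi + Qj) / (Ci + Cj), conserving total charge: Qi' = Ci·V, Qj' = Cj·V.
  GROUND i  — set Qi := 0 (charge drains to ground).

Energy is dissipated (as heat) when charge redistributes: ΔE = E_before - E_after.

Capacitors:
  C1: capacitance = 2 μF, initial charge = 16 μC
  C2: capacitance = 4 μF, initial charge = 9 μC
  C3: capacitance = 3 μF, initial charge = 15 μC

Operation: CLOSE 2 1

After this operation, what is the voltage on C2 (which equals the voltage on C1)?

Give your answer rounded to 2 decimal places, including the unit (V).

Initial: C1(2μF, Q=16μC, V=8.00V), C2(4μF, Q=9μC, V=2.25V), C3(3μF, Q=15μC, V=5.00V)
Op 1: CLOSE 2-1: Q_total=25.00, C_total=6.00, V=4.17; Q2=16.67, Q1=8.33; dissipated=22.042

Answer: 4.17 V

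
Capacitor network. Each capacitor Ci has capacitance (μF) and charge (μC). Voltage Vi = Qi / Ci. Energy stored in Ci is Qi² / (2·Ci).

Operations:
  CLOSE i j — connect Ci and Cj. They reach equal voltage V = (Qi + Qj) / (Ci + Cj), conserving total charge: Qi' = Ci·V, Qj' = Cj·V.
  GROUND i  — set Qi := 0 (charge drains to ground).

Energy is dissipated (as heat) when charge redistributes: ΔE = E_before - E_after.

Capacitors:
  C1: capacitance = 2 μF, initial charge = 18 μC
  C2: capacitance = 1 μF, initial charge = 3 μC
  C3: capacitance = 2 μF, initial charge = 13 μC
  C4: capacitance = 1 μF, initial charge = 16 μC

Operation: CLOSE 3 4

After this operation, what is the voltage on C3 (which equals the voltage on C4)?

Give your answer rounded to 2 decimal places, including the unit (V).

Initial: C1(2μF, Q=18μC, V=9.00V), C2(1μF, Q=3μC, V=3.00V), C3(2μF, Q=13μC, V=6.50V), C4(1μF, Q=16μC, V=16.00V)
Op 1: CLOSE 3-4: Q_total=29.00, C_total=3.00, V=9.67; Q3=19.33, Q4=9.67; dissipated=30.083

Answer: 9.67 V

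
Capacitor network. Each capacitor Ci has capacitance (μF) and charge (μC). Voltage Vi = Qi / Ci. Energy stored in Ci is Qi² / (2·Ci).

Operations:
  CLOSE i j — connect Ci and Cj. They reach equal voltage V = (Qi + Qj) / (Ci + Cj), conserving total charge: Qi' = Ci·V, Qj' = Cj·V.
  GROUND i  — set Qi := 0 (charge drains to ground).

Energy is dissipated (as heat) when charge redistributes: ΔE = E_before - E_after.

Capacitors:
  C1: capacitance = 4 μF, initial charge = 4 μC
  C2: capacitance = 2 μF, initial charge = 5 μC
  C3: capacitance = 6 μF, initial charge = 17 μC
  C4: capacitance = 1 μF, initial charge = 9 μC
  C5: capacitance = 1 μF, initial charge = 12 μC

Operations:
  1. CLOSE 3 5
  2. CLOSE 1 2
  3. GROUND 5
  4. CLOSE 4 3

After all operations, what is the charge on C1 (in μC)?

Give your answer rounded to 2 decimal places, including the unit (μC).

Answer: 6.00 μC

Derivation:
Initial: C1(4μF, Q=4μC, V=1.00V), C2(2μF, Q=5μC, V=2.50V), C3(6μF, Q=17μC, V=2.83V), C4(1μF, Q=9μC, V=9.00V), C5(1μF, Q=12μC, V=12.00V)
Op 1: CLOSE 3-5: Q_total=29.00, C_total=7.00, V=4.14; Q3=24.86, Q5=4.14; dissipated=36.012
Op 2: CLOSE 1-2: Q_total=9.00, C_total=6.00, V=1.50; Q1=6.00, Q2=3.00; dissipated=1.500
Op 3: GROUND 5: Q5=0; energy lost=8.582
Op 4: CLOSE 4-3: Q_total=33.86, C_total=7.00, V=4.84; Q4=4.84, Q3=29.02; dissipated=10.111
Final charges: Q1=6.00, Q2=3.00, Q3=29.02, Q4=4.84, Q5=0.00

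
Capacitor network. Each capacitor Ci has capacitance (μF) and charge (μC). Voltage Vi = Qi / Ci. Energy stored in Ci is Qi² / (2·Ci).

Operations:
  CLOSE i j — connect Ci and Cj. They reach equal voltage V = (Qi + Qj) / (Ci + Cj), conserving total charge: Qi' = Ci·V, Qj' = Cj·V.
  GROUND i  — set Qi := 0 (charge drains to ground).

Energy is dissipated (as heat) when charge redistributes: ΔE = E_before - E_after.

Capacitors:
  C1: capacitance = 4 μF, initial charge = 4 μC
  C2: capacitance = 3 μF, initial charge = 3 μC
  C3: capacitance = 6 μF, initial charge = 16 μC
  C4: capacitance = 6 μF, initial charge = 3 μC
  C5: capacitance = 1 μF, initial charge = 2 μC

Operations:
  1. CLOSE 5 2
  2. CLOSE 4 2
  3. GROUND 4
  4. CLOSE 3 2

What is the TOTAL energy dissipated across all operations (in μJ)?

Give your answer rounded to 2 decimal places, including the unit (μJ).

Initial: C1(4μF, Q=4μC, V=1.00V), C2(3μF, Q=3μC, V=1.00V), C3(6μF, Q=16μC, V=2.67V), C4(6μF, Q=3μC, V=0.50V), C5(1μF, Q=2μC, V=2.00V)
Op 1: CLOSE 5-2: Q_total=5.00, C_total=4.00, V=1.25; Q5=1.25, Q2=3.75; dissipated=0.375
Op 2: CLOSE 4-2: Q_total=6.75, C_total=9.00, V=0.75; Q4=4.50, Q2=2.25; dissipated=0.562
Op 3: GROUND 4: Q4=0; energy lost=1.688
Op 4: CLOSE 3-2: Q_total=18.25, C_total=9.00, V=2.03; Q3=12.17, Q2=6.08; dissipated=3.674
Total dissipated: 6.299 μJ

Answer: 6.30 μJ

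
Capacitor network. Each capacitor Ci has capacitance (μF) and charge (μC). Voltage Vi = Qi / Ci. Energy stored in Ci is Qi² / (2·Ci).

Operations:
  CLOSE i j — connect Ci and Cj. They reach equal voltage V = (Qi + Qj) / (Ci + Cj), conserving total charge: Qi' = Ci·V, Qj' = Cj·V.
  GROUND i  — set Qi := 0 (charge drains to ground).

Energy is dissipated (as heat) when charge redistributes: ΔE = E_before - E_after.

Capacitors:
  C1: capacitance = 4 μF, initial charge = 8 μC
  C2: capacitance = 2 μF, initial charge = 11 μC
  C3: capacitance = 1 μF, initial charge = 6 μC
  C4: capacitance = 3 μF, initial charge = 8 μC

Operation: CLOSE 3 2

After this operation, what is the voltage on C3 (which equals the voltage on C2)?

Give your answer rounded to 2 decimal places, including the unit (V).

Initial: C1(4μF, Q=8μC, V=2.00V), C2(2μF, Q=11μC, V=5.50V), C3(1μF, Q=6μC, V=6.00V), C4(3μF, Q=8μC, V=2.67V)
Op 1: CLOSE 3-2: Q_total=17.00, C_total=3.00, V=5.67; Q3=5.67, Q2=11.33; dissipated=0.083

Answer: 5.67 V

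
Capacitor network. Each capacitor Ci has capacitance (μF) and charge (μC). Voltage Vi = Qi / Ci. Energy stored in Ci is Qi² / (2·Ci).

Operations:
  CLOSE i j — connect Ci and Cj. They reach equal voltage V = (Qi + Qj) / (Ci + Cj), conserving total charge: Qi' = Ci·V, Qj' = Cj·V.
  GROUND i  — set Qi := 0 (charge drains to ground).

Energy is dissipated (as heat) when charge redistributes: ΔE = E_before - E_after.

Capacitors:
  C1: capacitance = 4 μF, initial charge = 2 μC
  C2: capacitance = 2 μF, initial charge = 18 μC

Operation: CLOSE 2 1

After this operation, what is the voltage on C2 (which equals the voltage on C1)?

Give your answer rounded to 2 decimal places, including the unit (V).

Answer: 3.33 V

Derivation:
Initial: C1(4μF, Q=2μC, V=0.50V), C2(2μF, Q=18μC, V=9.00V)
Op 1: CLOSE 2-1: Q_total=20.00, C_total=6.00, V=3.33; Q2=6.67, Q1=13.33; dissipated=48.167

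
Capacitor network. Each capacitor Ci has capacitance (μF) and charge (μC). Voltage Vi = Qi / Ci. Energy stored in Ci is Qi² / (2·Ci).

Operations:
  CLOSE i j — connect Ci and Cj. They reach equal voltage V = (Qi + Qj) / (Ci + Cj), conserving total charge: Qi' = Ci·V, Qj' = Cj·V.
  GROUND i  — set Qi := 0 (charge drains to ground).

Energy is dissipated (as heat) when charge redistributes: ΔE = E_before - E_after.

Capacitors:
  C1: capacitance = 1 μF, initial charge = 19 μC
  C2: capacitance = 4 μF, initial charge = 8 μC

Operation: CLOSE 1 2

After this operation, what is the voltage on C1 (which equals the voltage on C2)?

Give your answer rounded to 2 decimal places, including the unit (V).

Answer: 5.40 V

Derivation:
Initial: C1(1μF, Q=19μC, V=19.00V), C2(4μF, Q=8μC, V=2.00V)
Op 1: CLOSE 1-2: Q_total=27.00, C_total=5.00, V=5.40; Q1=5.40, Q2=21.60; dissipated=115.600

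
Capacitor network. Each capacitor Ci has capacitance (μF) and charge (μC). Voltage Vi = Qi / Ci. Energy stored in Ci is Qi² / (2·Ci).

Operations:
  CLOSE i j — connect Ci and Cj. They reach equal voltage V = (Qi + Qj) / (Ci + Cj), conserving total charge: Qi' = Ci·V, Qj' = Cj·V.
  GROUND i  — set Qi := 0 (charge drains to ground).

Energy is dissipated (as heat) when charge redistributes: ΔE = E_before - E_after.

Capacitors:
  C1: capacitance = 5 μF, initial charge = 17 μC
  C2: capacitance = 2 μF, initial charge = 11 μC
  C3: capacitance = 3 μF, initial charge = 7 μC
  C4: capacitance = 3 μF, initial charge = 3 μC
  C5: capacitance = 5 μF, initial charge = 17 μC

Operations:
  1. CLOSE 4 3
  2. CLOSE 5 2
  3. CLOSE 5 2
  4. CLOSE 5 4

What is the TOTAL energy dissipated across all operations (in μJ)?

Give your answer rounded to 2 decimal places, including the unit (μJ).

Initial: C1(5μF, Q=17μC, V=3.40V), C2(2μF, Q=11μC, V=5.50V), C3(3μF, Q=7μC, V=2.33V), C4(3μF, Q=3μC, V=1.00V), C5(5μF, Q=17μC, V=3.40V)
Op 1: CLOSE 4-3: Q_total=10.00, C_total=6.00, V=1.67; Q4=5.00, Q3=5.00; dissipated=1.333
Op 2: CLOSE 5-2: Q_total=28.00, C_total=7.00, V=4.00; Q5=20.00, Q2=8.00; dissipated=3.150
Op 3: CLOSE 5-2: Q_total=28.00, C_total=7.00, V=4.00; Q5=20.00, Q2=8.00; dissipated=0.000
Op 4: CLOSE 5-4: Q_total=25.00, C_total=8.00, V=3.12; Q5=15.62, Q4=9.38; dissipated=5.104
Total dissipated: 9.588 μJ

Answer: 9.59 μJ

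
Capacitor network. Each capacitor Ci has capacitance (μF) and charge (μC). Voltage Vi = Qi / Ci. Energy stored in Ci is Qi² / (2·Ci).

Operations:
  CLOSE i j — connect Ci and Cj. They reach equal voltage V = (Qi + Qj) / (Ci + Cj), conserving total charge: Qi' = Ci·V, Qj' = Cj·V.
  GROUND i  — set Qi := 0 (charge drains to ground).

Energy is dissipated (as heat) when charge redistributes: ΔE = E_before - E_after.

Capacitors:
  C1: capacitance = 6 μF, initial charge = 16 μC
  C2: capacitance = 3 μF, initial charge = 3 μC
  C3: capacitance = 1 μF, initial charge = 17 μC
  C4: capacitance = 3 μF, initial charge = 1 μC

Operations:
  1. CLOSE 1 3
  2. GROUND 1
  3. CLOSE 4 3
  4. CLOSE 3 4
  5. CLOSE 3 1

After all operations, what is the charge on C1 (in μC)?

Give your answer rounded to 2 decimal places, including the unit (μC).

Answer: 1.22 μC

Derivation:
Initial: C1(6μF, Q=16μC, V=2.67V), C2(3μF, Q=3μC, V=1.00V), C3(1μF, Q=17μC, V=17.00V), C4(3μF, Q=1μC, V=0.33V)
Op 1: CLOSE 1-3: Q_total=33.00, C_total=7.00, V=4.71; Q1=28.29, Q3=4.71; dissipated=88.048
Op 2: GROUND 1: Q1=0; energy lost=66.673
Op 3: CLOSE 4-3: Q_total=5.71, C_total=4.00, V=1.43; Q4=4.29, Q3=1.43; dissipated=7.197
Op 4: CLOSE 3-4: Q_total=5.71, C_total=4.00, V=1.43; Q3=1.43, Q4=4.29; dissipated=0.000
Op 5: CLOSE 3-1: Q_total=1.43, C_total=7.00, V=0.20; Q3=0.20, Q1=1.22; dissipated=0.875
Final charges: Q1=1.22, Q2=3.00, Q3=0.20, Q4=4.29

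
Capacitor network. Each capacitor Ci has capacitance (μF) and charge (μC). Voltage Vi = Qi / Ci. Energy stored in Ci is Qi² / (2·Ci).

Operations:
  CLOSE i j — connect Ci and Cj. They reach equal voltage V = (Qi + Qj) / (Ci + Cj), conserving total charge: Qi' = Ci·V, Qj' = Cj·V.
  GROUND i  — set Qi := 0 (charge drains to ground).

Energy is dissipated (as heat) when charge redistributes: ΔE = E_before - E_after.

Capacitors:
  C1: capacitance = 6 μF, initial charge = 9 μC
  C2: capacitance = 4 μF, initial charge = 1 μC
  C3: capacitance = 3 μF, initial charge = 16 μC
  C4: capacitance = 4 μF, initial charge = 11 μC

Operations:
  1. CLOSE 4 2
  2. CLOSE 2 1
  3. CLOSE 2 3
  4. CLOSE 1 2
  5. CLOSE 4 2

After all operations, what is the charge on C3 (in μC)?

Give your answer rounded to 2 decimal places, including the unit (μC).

Answer: 9.43 μC

Derivation:
Initial: C1(6μF, Q=9μC, V=1.50V), C2(4μF, Q=1μC, V=0.25V), C3(3μF, Q=16μC, V=5.33V), C4(4μF, Q=11μC, V=2.75V)
Op 1: CLOSE 4-2: Q_total=12.00, C_total=8.00, V=1.50; Q4=6.00, Q2=6.00; dissipated=6.250
Op 2: CLOSE 2-1: Q_total=15.00, C_total=10.00, V=1.50; Q2=6.00, Q1=9.00; dissipated=0.000
Op 3: CLOSE 2-3: Q_total=22.00, C_total=7.00, V=3.14; Q2=12.57, Q3=9.43; dissipated=12.595
Op 4: CLOSE 1-2: Q_total=21.57, C_total=10.00, V=2.16; Q1=12.94, Q2=8.63; dissipated=3.239
Op 5: CLOSE 4-2: Q_total=14.63, C_total=8.00, V=1.83; Q4=7.31, Q2=7.31; dissipated=0.432
Final charges: Q1=12.94, Q2=7.31, Q3=9.43, Q4=7.31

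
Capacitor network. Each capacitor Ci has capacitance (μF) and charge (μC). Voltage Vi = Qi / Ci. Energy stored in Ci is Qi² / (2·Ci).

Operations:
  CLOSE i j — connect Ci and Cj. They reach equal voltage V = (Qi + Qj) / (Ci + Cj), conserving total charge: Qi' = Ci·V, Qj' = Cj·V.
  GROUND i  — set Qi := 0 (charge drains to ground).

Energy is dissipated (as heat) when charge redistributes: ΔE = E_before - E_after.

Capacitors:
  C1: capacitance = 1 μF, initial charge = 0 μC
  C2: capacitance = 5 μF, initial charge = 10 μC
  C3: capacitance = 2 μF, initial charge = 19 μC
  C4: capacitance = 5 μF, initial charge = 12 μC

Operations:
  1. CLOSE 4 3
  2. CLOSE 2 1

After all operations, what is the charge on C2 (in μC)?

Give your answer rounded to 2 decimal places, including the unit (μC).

Initial: C1(1μF, Q=0μC, V=0.00V), C2(5μF, Q=10μC, V=2.00V), C3(2μF, Q=19μC, V=9.50V), C4(5μF, Q=12μC, V=2.40V)
Op 1: CLOSE 4-3: Q_total=31.00, C_total=7.00, V=4.43; Q4=22.14, Q3=8.86; dissipated=36.007
Op 2: CLOSE 2-1: Q_total=10.00, C_total=6.00, V=1.67; Q2=8.33, Q1=1.67; dissipated=1.667
Final charges: Q1=1.67, Q2=8.33, Q3=8.86, Q4=22.14

Answer: 8.33 μC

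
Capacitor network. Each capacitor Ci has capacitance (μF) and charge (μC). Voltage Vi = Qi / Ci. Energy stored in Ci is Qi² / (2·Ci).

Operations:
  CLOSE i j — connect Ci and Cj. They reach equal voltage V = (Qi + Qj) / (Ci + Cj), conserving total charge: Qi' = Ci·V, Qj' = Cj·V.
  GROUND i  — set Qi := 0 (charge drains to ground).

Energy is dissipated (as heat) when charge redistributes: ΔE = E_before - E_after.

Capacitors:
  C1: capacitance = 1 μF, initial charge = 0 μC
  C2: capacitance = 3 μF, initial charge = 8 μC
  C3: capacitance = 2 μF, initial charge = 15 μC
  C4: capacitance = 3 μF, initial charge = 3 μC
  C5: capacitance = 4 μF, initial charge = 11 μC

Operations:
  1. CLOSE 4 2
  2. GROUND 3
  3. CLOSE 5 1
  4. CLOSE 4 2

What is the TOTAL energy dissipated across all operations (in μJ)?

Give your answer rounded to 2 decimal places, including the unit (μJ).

Answer: 61.36 μJ

Derivation:
Initial: C1(1μF, Q=0μC, V=0.00V), C2(3μF, Q=8μC, V=2.67V), C3(2μF, Q=15μC, V=7.50V), C4(3μF, Q=3μC, V=1.00V), C5(4μF, Q=11μC, V=2.75V)
Op 1: CLOSE 4-2: Q_total=11.00, C_total=6.00, V=1.83; Q4=5.50, Q2=5.50; dissipated=2.083
Op 2: GROUND 3: Q3=0; energy lost=56.250
Op 3: CLOSE 5-1: Q_total=11.00, C_total=5.00, V=2.20; Q5=8.80, Q1=2.20; dissipated=3.025
Op 4: CLOSE 4-2: Q_total=11.00, C_total=6.00, V=1.83; Q4=5.50, Q2=5.50; dissipated=0.000
Total dissipated: 61.358 μJ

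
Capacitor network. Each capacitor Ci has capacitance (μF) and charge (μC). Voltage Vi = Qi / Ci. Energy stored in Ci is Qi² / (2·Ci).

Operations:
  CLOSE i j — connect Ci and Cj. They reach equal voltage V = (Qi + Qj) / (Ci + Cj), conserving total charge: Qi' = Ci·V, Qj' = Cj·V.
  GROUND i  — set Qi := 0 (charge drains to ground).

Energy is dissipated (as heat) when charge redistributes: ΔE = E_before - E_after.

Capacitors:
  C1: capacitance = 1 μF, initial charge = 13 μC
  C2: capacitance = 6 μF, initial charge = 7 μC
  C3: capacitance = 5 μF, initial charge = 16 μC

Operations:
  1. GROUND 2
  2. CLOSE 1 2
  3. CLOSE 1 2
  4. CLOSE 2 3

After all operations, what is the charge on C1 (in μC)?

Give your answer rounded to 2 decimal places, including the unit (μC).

Initial: C1(1μF, Q=13μC, V=13.00V), C2(6μF, Q=7μC, V=1.17V), C3(5μF, Q=16μC, V=3.20V)
Op 1: GROUND 2: Q2=0; energy lost=4.083
Op 2: CLOSE 1-2: Q_total=13.00, C_total=7.00, V=1.86; Q1=1.86, Q2=11.14; dissipated=72.429
Op 3: CLOSE 1-2: Q_total=13.00, C_total=7.00, V=1.86; Q1=1.86, Q2=11.14; dissipated=0.000
Op 4: CLOSE 2-3: Q_total=27.14, C_total=11.00, V=2.47; Q2=14.81, Q3=12.34; dissipated=2.459
Final charges: Q1=1.86, Q2=14.81, Q3=12.34

Answer: 1.86 μC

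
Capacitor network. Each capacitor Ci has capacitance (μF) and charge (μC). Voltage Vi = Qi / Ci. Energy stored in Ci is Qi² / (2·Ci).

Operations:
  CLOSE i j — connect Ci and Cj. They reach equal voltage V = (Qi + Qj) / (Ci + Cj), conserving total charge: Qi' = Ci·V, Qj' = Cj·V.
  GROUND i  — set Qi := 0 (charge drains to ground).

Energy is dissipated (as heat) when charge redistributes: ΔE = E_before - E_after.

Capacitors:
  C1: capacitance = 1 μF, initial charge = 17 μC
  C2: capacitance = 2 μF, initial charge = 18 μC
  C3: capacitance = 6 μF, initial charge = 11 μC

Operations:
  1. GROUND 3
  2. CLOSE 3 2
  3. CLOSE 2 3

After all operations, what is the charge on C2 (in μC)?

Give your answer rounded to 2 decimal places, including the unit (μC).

Answer: 4.50 μC

Derivation:
Initial: C1(1μF, Q=17μC, V=17.00V), C2(2μF, Q=18μC, V=9.00V), C3(6μF, Q=11μC, V=1.83V)
Op 1: GROUND 3: Q3=0; energy lost=10.083
Op 2: CLOSE 3-2: Q_total=18.00, C_total=8.00, V=2.25; Q3=13.50, Q2=4.50; dissipated=60.750
Op 3: CLOSE 2-3: Q_total=18.00, C_total=8.00, V=2.25; Q2=4.50, Q3=13.50; dissipated=0.000
Final charges: Q1=17.00, Q2=4.50, Q3=13.50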